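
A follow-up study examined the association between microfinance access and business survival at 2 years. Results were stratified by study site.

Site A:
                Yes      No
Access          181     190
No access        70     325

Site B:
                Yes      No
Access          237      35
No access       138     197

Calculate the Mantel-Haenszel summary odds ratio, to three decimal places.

OR_MH = Σ(aᵢdᵢ/nᵢ) / Σ(bᵢcᵢ/nᵢ), where nᵢ is the stratum total.
Stratum 1 (Site A): n = 766; a·d/n = 181·325/766 = 76.7950; b·c/n = 190·70/766 = 17.3629
Stratum 2 (Site B): n = 607; a·d/n = 237·197/607 = 76.9176; b·c/n = 35·138/607 = 7.9572
OR_MH = (76.7950 + 76.9176) / (17.3629 + 7.9572) = 153.7127 / 25.3201 = 6.07078

6.071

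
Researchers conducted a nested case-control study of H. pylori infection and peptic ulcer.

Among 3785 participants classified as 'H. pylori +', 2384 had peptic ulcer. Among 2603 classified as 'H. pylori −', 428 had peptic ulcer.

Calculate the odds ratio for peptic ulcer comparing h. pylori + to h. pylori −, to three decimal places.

8.647

From the description: a = 2384, b = 1401, c = 428, d = 2175.
OR = (a·d)/(b·c) = (2384 × 2175) / (1401 × 428) = 5185200 / 599628 = 8.64736
The odds of peptic ulcer are about 8.65 times as high in the h. pylori + group.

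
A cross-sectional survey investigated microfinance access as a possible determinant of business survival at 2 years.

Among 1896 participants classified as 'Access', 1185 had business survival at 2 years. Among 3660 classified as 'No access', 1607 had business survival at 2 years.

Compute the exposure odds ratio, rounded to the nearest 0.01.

2.13

From the description: a = 1185, b = 711, c = 1607, d = 2053.
OR = (a·d)/(b·c) = (1185 × 2053) / (711 × 1607) = 2432805 / 1142577 = 2.12923
The odds of business survival at 2 years are about 2.13 times as high in the access group.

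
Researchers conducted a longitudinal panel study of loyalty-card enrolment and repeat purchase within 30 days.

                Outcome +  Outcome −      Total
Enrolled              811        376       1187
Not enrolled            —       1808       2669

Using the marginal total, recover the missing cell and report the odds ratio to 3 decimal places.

4.529

The missing cell is in the unexposed row: 2669 − 1808 = 861.
So a = 811, b = 376, c = 861, d = 1808.
OR = (a·d)/(b·c) = (811 × 1808) / (376 × 861) = 1466288 / 323736 = 4.52927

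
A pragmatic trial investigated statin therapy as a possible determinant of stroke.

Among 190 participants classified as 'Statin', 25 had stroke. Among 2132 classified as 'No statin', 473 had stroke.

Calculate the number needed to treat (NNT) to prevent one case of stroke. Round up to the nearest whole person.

12

Risk in treated group = 25/190 = 0.13158; risk in control = 473/2132 = 0.22186.
Absolute risk reduction = 0.22186 − 0.13158 = 0.09028
NNT = 1 / ARR = 1 / 0.09028 = 11.077 → round up → 12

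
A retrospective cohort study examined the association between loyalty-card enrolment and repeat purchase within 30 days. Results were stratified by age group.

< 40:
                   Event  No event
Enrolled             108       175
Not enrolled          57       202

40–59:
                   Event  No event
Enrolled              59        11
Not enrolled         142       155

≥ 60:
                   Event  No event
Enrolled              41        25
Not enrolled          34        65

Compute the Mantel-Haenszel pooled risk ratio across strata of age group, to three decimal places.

RR_MH = Σ(aᵢ·n₀ᵢ/nᵢ) / Σ(cᵢ·n₁ᵢ/nᵢ), with n₁ᵢ = aᵢ+bᵢ (exposed), n₀ᵢ = cᵢ+dᵢ (unexposed), nᵢ = n₁ᵢ+n₀ᵢ.
Stratum 1 (< 40): n₁ = 283, n₀ = 259, n = 542; a·n₀/n = 108·259/542 = 51.6089; c·n₁/n = 57·283/542 = 29.7620
Stratum 2 (40–59): n₁ = 70, n₀ = 297, n = 367; a·n₀/n = 59·297/367 = 47.7466; c·n₁/n = 142·70/367 = 27.0845
Stratum 3 (≥ 60): n₁ = 66, n₀ = 99, n = 165; a·n₀/n = 41·99/165 = 24.6000; c·n₁/n = 34·66/165 = 13.6000
RR_MH = (51.6089 + 47.7466 + 24.6000) / (29.7620 + 27.0845 + 13.6000) = 123.9555 / 70.4465 = 1.75957

1.760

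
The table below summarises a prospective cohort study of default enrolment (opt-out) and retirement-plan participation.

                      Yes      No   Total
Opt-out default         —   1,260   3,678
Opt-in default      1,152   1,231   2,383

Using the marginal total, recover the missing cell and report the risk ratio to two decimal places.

The missing cell is in the exposed row: 3678 − 1260 = 2418.
So a = 2418, b = 1260, c = 1152, d = 1231.
RR = [a/(a+b)] / [c/(c+d)] = (2418/3678) / (1152/2383) = 0.65742/0.48342 = 1.35993

1.36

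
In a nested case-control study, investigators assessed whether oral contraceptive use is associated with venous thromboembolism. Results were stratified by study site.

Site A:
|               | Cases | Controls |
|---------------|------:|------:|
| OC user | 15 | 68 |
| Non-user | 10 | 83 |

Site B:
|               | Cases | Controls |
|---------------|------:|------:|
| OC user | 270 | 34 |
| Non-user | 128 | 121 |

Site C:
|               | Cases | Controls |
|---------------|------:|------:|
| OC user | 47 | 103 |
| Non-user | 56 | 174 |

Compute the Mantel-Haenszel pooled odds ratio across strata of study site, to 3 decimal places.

OR_MH = Σ(aᵢdᵢ/nᵢ) / Σ(bᵢcᵢ/nᵢ), where nᵢ is the stratum total.
Stratum 1 (Site A): n = 176; a·d/n = 15·83/176 = 7.0739; b·c/n = 68·10/176 = 3.8636
Stratum 2 (Site B): n = 553; a·d/n = 270·121/553 = 59.0778; b·c/n = 34·128/553 = 7.8698
Stratum 3 (Site C): n = 380; a·d/n = 47·174/380 = 21.5211; b·c/n = 103·56/380 = 15.1789
OR_MH = (7.0739 + 59.0778 + 21.5211) / (3.8636 + 7.8698 + 15.1789) = 87.6727 / 26.9124 = 3.25771

3.258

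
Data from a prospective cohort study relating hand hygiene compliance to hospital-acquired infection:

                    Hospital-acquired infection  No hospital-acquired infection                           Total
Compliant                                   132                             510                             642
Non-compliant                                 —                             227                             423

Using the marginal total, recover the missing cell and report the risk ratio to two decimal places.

The missing cell is in the unexposed row: 423 − 227 = 196.
So a = 132, b = 510, c = 196, d = 227.
RR = [a/(a+b)] / [c/(c+d)] = (132/642) / (196/423) = 0.20561/0.46336 = 0.44373

0.44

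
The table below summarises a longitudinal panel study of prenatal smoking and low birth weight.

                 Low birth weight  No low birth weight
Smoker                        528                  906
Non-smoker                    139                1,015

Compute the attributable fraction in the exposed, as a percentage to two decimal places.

Cells: a = 528, b = 906, c = 139, d = 1015.
Risk in exposed = 528/1434 = 0.36820; risk in unexposed = 139/1154 = 0.12045.
RR = 0.36820/0.12045 = 3.05686
AR% = (RR − 1)/RR × 100 = (3.05686 − 1)/3.05686 × 100 = 67.2867%

67.29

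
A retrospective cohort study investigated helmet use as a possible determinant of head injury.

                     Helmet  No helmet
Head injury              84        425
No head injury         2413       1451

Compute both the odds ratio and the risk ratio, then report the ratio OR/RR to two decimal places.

Reading the table with exposure as columns: a = 84 (Helmet, case), b = 2413 (Helmet, non-case), c = 425 (No helmet, case), d = 1451.
OR = (84·1451)/(2413·425) = 121884/1025525 = 0.11885
Risk in exposed = 84/2497 = 0.03364; risk in unexposed = 425/1876 = 0.22655; RR = 0.14849
OR/RR = 0.11885 / 0.14849 = 0.80038
The outcome is not rare, so the OR lies further from 1 than the RR.

0.80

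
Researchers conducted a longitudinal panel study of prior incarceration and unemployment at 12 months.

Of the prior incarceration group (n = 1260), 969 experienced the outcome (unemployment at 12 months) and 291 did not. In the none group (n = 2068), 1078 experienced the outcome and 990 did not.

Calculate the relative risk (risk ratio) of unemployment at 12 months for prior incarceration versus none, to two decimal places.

1.48

From the description: a = 969, b = 291, c = 1078, d = 990.
Risk in exposed = 969/1260 = 0.76905; risk in unexposed = 1078/2068 = 0.52128.
RR = 0.76905 / 0.52128 = 1.47532
The risk among the exposed is 1.48 times that among the unexposed.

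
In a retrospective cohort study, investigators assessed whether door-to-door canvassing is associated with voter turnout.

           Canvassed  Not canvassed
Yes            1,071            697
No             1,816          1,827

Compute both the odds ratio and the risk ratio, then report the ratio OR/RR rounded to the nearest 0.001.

1.151

Reading the table with exposure as columns: a = 1071 (Canvassed, case), b = 1816 (Canvassed, non-case), c = 697 (Not canvassed, case), d = 1827.
OR = (1071·1827)/(1816·697) = 1956717/1265752 = 1.54589
Risk in exposed = 1071/2887 = 0.37097; risk in unexposed = 697/2524 = 0.27615; RR = 1.34338
OR/RR = 1.54589 / 1.34338 = 1.15075
The outcome is not rare, so the OR lies further from 1 than the RR.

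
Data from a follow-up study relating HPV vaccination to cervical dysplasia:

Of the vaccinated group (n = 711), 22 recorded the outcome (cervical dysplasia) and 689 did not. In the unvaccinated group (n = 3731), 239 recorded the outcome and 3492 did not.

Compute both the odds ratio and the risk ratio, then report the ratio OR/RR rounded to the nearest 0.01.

0.97

From the description: a = 22, b = 689, c = 239, d = 3492.
OR = (22·3492)/(689·239) = 76824/164671 = 0.46653
Risk in exposed = 22/711 = 0.03094; risk in unexposed = 239/3731 = 0.06406; RR = 0.48304
OR/RR = 0.46653 / 0.48304 = 0.96583
The outcome is rare in both groups, so OR ≈ RR (ratio near 1).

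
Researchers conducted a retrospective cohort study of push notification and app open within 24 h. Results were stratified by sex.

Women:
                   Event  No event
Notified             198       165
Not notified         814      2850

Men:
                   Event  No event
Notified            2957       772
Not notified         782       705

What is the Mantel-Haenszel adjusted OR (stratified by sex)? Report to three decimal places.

3.621

OR_MH = Σ(aᵢdᵢ/nᵢ) / Σ(bᵢcᵢ/nᵢ), where nᵢ is the stratum total.
Stratum 1 (Women): n = 4027; a·d/n = 198·2850/4027 = 140.1291; b·c/n = 165·814/4027 = 33.3524
Stratum 2 (Men): n = 5216; a·d/n = 2957·705/5216 = 399.6712; b·c/n = 772·782/5216 = 115.7408
OR_MH = (140.1291 + 399.6712) / (33.3524 + 115.7408) = 539.8003 / 149.0932 = 3.62056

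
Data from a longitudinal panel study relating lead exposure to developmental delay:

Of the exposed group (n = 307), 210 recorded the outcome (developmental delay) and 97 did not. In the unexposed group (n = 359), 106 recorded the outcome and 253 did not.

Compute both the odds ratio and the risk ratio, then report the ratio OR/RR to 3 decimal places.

From the description: a = 210, b = 97, c = 106, d = 253.
OR = (210·253)/(97·106) = 53130/10282 = 5.16728
Risk in exposed = 210/307 = 0.68404; risk in unexposed = 106/359 = 0.29526; RR = 2.31670
OR/RR = 5.16728 / 2.31670 = 2.23045
The outcome is not rare, so the OR lies further from 1 than the RR.

2.230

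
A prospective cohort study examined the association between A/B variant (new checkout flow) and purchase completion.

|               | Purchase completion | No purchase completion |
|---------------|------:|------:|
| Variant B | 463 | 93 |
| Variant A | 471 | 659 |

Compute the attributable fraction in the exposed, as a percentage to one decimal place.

49.9

Cells: a = 463, b = 93, c = 471, d = 659.
Risk in exposed = 463/556 = 0.83273; risk in unexposed = 471/1130 = 0.41681.
RR = 0.83273/0.41681 = 1.99785
AR% = (RR − 1)/RR × 100 = (1.99785 − 1)/1.99785 × 100 = 49.9463%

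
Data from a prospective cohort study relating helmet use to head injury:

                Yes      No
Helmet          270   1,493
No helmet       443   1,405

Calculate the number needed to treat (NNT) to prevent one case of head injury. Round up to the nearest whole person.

12

Risk in treated group = 270/1763 = 0.15315; risk in control = 443/1848 = 0.23972.
Absolute risk reduction = 0.23972 − 0.15315 = 0.08657
NNT = 1 / ARR = 1 / 0.08657 = 11.551 → round up → 12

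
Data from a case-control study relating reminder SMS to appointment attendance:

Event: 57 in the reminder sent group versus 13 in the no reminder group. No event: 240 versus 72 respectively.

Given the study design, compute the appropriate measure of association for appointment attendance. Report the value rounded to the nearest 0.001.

1.315

From the description: a = 57, b = 240, c = 13, d = 72.
This is a case-control study: participants were sampled on outcome status, so risks in the source population cannot be estimated directly — relative risk is not valid here. The odds ratio is the appropriate measure.
OR = (a·d)/(b·c) = (57 × 72) / (240 × 13) = 4104 / 3120 = 1.31538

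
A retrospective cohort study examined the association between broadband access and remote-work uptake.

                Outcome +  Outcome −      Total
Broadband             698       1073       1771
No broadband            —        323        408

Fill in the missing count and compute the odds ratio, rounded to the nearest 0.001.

The missing cell is in the unexposed row: 408 − 323 = 85.
So a = 698, b = 1073, c = 85, d = 323.
OR = (a·d)/(b·c) = (698 × 323) / (1073 × 85) = 225454 / 91205 = 2.47195

2.472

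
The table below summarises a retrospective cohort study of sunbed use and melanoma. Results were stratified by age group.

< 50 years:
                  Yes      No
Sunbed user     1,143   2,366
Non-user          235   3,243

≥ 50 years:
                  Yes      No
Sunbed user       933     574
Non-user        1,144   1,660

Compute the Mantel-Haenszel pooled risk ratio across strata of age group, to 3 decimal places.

2.270

RR_MH = Σ(aᵢ·n₀ᵢ/nᵢ) / Σ(cᵢ·n₁ᵢ/nᵢ), with n₁ᵢ = aᵢ+bᵢ (exposed), n₀ᵢ = cᵢ+dᵢ (unexposed), nᵢ = n₁ᵢ+n₀ᵢ.
Stratum 1 (< 50 years): n₁ = 3509, n₀ = 3478, n = 6987; a·n₀/n = 1143·3478/6987 = 568.9644; c·n₁/n = 235·3509/6987 = 118.0213
Stratum 2 (≥ 50 years): n₁ = 1507, n₀ = 2804, n = 4311; a·n₀/n = 933·2804/4311 = 606.8504; c·n₁/n = 1144·1507/4311 = 399.9091
RR_MH = (568.9644 + 606.8504) / (118.0213 + 399.9091) = 1175.8147 / 517.9304 = 2.27022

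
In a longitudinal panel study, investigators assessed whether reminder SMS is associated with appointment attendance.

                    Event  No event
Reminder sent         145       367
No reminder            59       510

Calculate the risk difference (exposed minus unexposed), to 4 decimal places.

Cells: a = 145, b = 367, c = 59, d = 510.
Risk in exposed = 145/512 = 0.283203; risk in unexposed = 59/569 = 0.103691.
Risk difference = 0.283203 − 0.103691 = 0.179512

0.1795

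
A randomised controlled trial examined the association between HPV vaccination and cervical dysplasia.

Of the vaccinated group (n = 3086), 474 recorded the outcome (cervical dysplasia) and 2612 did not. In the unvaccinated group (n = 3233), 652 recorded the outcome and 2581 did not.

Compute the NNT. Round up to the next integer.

Risk in treated group = 474/3086 = 0.15360; risk in control = 652/3233 = 0.20167.
Absolute risk reduction = 0.20167 − 0.15360 = 0.04807
NNT = 1 / ARR = 1 / 0.04807 = 20.802 → round up → 21

21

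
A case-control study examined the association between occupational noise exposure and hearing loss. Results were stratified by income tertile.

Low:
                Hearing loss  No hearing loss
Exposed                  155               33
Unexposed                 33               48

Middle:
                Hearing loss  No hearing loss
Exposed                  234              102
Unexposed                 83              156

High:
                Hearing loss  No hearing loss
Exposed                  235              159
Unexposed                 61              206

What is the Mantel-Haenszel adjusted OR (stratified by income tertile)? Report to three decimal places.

4.915

OR_MH = Σ(aᵢdᵢ/nᵢ) / Σ(bᵢcᵢ/nᵢ), where nᵢ is the stratum total.
Stratum 1 (Low): n = 269; a·d/n = 155·48/269 = 27.6580; b·c/n = 33·33/269 = 4.0483
Stratum 2 (Middle): n = 575; a·d/n = 234·156/575 = 63.4852; b·c/n = 102·83/575 = 14.7235
Stratum 3 (High): n = 661; a·d/n = 235·206/661 = 73.2375; b·c/n = 159·61/661 = 14.6732
OR_MH = (27.6580 + 63.4852 + 73.2375) / (4.0483 + 14.7235 + 14.6732) = 164.3807 / 33.4450 = 4.91495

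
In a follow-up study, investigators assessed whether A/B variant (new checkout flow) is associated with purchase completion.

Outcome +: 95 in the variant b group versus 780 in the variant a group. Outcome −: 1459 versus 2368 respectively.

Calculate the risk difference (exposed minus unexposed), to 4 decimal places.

From the description: a = 95, b = 1459, c = 780, d = 2368.
Risk in exposed = 95/1554 = 0.061133; risk in unexposed = 780/3148 = 0.247776.
Risk difference = 0.061133 − 0.247776 = -0.186644

-0.1866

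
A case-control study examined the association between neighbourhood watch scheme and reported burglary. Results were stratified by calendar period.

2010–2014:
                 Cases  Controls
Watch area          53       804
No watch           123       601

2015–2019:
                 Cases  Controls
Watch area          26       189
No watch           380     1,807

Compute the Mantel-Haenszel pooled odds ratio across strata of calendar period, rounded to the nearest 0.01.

OR_MH = Σ(aᵢdᵢ/nᵢ) / Σ(bᵢcᵢ/nᵢ), where nᵢ is the stratum total.
Stratum 1 (2010–2014): n = 1581; a·d/n = 53·601/1581 = 20.1474; b·c/n = 804·123/1581 = 62.5503
Stratum 2 (2015–2019): n = 2402; a·d/n = 26·1807/2402 = 19.5595; b·c/n = 189·380/2402 = 29.9001
OR_MH = (20.1474 + 19.5595) / (62.5503 + 29.9001) = 39.7069 / 92.4504 = 0.42949

0.43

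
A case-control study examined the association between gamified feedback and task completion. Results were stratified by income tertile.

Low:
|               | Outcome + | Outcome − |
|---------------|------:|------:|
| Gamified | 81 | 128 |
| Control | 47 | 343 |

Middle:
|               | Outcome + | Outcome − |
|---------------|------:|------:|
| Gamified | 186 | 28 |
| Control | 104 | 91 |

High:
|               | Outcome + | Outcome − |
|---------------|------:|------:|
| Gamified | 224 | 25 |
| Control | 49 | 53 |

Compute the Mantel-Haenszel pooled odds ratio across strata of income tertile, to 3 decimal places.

5.887

OR_MH = Σ(aᵢdᵢ/nᵢ) / Σ(bᵢcᵢ/nᵢ), where nᵢ is the stratum total.
Stratum 1 (Low): n = 599; a·d/n = 81·343/599 = 46.3823; b·c/n = 128·47/599 = 10.0434
Stratum 2 (Middle): n = 409; a·d/n = 186·91/409 = 41.3839; b·c/n = 28·104/409 = 7.1198
Stratum 3 (High): n = 351; a·d/n = 224·53/351 = 33.8234; b·c/n = 25·49/351 = 3.4900
OR_MH = (46.3823 + 41.3839 + 33.8234) / (10.0434 + 7.1198 + 3.4900) = 121.5895 / 20.6532 = 5.88719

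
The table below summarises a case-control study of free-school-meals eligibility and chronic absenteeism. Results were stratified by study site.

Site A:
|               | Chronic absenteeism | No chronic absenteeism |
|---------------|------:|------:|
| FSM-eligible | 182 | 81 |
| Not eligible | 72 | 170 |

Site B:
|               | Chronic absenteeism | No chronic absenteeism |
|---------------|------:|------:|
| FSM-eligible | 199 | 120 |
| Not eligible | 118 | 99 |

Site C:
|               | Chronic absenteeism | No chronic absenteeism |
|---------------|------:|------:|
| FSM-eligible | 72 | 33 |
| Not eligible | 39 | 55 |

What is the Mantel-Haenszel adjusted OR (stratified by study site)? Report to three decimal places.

OR_MH = Σ(aᵢdᵢ/nᵢ) / Σ(bᵢcᵢ/nᵢ), where nᵢ is the stratum total.
Stratum 1 (Site A): n = 505; a·d/n = 182·170/505 = 61.2673; b·c/n = 81·72/505 = 11.5485
Stratum 2 (Site B): n = 536; a·d/n = 199·99/536 = 36.7556; b·c/n = 120·118/536 = 26.4179
Stratum 3 (Site C): n = 199; a·d/n = 72·55/199 = 19.8995; b·c/n = 33·39/199 = 6.4673
OR_MH = (61.2673 + 36.7556 + 19.8995) / (11.5485 + 26.4179 + 6.4673) = 117.9224 / 44.4338 = 2.65389

2.654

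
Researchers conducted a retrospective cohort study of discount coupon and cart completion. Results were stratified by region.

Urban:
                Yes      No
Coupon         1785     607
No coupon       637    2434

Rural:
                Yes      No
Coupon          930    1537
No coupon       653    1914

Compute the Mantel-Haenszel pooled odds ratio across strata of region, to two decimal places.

4.25

OR_MH = Σ(aᵢdᵢ/nᵢ) / Σ(bᵢcᵢ/nᵢ), where nᵢ is the stratum total.
Stratum 1 (Urban): n = 5463; a·d/n = 1785·2434/5463 = 795.2938; b·c/n = 607·637/5463 = 70.7778
Stratum 2 (Rural): n = 5034; a·d/n = 930·1914/5034 = 353.5995; b·c/n = 1537·653/5034 = 199.3764
OR_MH = (795.2938 + 353.5995) / (70.7778 + 199.3764) = 1148.8933 / 270.1542 = 4.25273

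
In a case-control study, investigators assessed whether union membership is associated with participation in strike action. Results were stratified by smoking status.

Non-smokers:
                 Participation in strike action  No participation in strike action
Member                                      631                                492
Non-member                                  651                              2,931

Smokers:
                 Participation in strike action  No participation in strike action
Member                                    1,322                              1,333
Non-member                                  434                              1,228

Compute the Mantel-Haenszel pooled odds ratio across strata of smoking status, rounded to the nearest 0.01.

OR_MH = Σ(aᵢdᵢ/nᵢ) / Σ(bᵢcᵢ/nᵢ), where nᵢ is the stratum total.
Stratum 1 (Non-smokers): n = 4705; a·d/n = 631·2931/4705 = 393.0842; b·c/n = 492·651/4705 = 68.0748
Stratum 2 (Smokers): n = 4317; a·d/n = 1322·1228/4317 = 376.0519; b·c/n = 1333·434/4317 = 134.0102
OR_MH = (393.0842 + 376.0519) / (68.0748 + 134.0102) = 769.1361 / 202.0850 = 3.80600

3.81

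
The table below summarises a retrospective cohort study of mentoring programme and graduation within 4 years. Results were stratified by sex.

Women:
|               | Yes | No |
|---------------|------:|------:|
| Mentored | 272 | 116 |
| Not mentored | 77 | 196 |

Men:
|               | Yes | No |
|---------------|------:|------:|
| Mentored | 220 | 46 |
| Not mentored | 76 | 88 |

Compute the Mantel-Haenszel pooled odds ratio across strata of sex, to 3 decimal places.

OR_MH = Σ(aᵢdᵢ/nᵢ) / Σ(bᵢcᵢ/nᵢ), where nᵢ is the stratum total.
Stratum 1 (Women): n = 661; a·d/n = 272·196/661 = 80.6536; b·c/n = 116·77/661 = 13.5129
Stratum 2 (Men): n = 430; a·d/n = 220·88/430 = 45.0233; b·c/n = 46·76/430 = 8.1302
OR_MH = (80.6536 + 45.0233) / (13.5129 + 8.1302) = 125.6768 / 21.6431 = 5.80679

5.807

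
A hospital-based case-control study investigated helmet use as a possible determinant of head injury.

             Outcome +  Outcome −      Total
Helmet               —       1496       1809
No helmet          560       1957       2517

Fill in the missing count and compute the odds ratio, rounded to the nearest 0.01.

The missing cell is in the exposed row: 1809 − 1496 = 313.
So a = 313, b = 1496, c = 560, d = 1957.
OR = (a·d)/(b·c) = (313 × 1957) / (1496 × 560) = 612541 / 837760 = 0.73117

0.73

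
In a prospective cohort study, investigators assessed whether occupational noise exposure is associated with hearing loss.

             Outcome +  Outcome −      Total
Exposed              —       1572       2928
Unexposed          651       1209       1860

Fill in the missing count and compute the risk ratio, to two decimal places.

1.32

The missing cell is in the exposed row: 2928 − 1572 = 1356.
So a = 1356, b = 1572, c = 651, d = 1209.
RR = [a/(a+b)] / [c/(c+d)] = (1356/2928) / (651/1860) = 0.46311/0.35000 = 1.32319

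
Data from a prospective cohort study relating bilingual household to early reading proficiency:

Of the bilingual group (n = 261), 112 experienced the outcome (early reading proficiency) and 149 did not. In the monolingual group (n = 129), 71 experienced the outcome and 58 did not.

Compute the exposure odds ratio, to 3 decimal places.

From the description: a = 112, b = 149, c = 71, d = 58.
OR = (a·d)/(b·c) = (112 × 58) / (149 × 71) = 6496 / 10579 = 0.61405
Exposure is associated with lower odds of early reading proficiency (OR = 0.61 < 1).

0.614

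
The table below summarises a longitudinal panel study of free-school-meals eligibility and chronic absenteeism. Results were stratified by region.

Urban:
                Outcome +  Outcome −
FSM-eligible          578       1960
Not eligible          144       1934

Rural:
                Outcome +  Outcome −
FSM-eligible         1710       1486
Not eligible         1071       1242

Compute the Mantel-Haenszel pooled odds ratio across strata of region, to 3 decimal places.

1.793

OR_MH = Σ(aᵢdᵢ/nᵢ) / Σ(bᵢcᵢ/nᵢ), where nᵢ is the stratum total.
Stratum 1 (Urban): n = 4616; a·d/n = 578·1934/4616 = 242.1690; b·c/n = 1960·144/4616 = 61.1438
Stratum 2 (Rural): n = 5509; a·d/n = 1710·1242/5509 = 385.5182; b·c/n = 1486·1071/5509 = 288.8920
OR_MH = (242.1690 + 385.5182) / (61.1438 + 288.8920) = 627.6872 / 350.0358 = 1.79321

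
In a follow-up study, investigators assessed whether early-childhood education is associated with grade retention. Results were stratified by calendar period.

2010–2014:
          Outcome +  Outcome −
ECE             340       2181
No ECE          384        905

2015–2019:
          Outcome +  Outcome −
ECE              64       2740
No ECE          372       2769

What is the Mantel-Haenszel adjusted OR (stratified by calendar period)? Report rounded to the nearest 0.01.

0.28

OR_MH = Σ(aᵢdᵢ/nᵢ) / Σ(bᵢcᵢ/nᵢ), where nᵢ is the stratum total.
Stratum 1 (2010–2014): n = 3810; a·d/n = 340·905/3810 = 80.7612; b·c/n = 2181·384/3810 = 219.8173
Stratum 2 (2015–2019): n = 5945; a·d/n = 64·2769/5945 = 29.8093; b·c/n = 2740·372/5945 = 171.4516
OR_MH = (80.7612 + 29.8093) / (219.8173 + 171.4516) = 110.5704 / 391.2690 = 0.28259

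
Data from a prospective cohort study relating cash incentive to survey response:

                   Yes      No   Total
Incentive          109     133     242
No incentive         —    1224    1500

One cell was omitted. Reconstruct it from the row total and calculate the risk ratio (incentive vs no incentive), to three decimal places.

The missing cell is in the unexposed row: 1500 − 1224 = 276.
So a = 109, b = 133, c = 276, d = 1224.
RR = [a/(a+b)] / [c/(c+d)] = (109/242) / (276/1500) = 0.45041/0.18400 = 2.44790

2.448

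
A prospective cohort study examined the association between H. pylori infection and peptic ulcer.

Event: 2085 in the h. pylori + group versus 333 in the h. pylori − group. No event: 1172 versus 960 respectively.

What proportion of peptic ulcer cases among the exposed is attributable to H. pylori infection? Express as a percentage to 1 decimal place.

59.8

From the description: a = 2085, b = 1172, c = 333, d = 960.
Risk in exposed = 2085/3257 = 0.64016; risk in unexposed = 333/1293 = 0.25754.
RR = 0.64016/0.25754 = 2.48566
AR% = (RR − 1)/RR × 100 = (2.48566 − 1)/2.48566 × 100 = 59.7693%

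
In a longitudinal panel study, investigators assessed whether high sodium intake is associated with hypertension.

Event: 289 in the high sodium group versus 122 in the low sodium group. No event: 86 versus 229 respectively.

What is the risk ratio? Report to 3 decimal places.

2.217

From the description: a = 289, b = 86, c = 122, d = 229.
Risk in exposed = 289/375 = 0.77067; risk in unexposed = 122/351 = 0.34758.
RR = 0.77067 / 0.34758 = 2.21725
The risk among the exposed is 2.22 times that among the unexposed.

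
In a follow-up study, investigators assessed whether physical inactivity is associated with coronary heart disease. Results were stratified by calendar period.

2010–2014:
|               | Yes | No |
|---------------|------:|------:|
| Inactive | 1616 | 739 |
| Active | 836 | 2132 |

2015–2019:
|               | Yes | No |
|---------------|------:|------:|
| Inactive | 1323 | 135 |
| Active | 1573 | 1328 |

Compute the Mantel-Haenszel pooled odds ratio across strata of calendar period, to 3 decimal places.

6.374

OR_MH = Σ(aᵢdᵢ/nᵢ) / Σ(bᵢcᵢ/nᵢ), where nᵢ is the stratum total.
Stratum 1 (2010–2014): n = 5323; a·d/n = 1616·2132/5323 = 647.2500; b·c/n = 739·836/5323 = 116.0631
Stratum 2 (2015–2019): n = 4359; a·d/n = 1323·1328/4359 = 403.0613; b·c/n = 135·1573/4359 = 48.7164
OR_MH = (647.2500 + 403.0613) / (116.0631 + 48.7164) = 1050.3113 / 164.7796 = 6.37404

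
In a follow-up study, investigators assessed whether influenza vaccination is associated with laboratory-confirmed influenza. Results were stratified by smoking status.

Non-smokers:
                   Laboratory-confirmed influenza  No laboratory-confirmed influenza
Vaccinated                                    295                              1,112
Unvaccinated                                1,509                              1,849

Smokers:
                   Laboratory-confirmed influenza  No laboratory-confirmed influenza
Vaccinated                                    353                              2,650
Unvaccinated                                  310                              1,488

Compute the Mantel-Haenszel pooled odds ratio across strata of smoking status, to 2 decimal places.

0.43

OR_MH = Σ(aᵢdᵢ/nᵢ) / Σ(bᵢcᵢ/nᵢ), where nᵢ is the stratum total.
Stratum 1 (Non-smokers): n = 4765; a·d/n = 295·1849/4765 = 114.4711; b·c/n = 1112·1509/4765 = 352.1528
Stratum 2 (Smokers): n = 4801; a·d/n = 353·1488/4801 = 109.4072; b·c/n = 2650·310/4801 = 171.1102
OR_MH = (114.4711 + 109.4072) / (352.1528 + 171.1102) = 223.8784 / 523.2630 = 0.42785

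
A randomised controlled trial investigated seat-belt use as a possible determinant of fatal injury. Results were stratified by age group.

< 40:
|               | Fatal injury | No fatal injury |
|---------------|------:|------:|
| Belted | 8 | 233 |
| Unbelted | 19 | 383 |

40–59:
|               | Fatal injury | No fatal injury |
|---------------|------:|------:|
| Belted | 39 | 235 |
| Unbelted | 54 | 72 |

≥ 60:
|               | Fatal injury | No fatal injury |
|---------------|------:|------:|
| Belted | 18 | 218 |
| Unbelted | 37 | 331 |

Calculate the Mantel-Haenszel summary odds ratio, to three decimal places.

0.417

OR_MH = Σ(aᵢdᵢ/nᵢ) / Σ(bᵢcᵢ/nᵢ), where nᵢ is the stratum total.
Stratum 1 (< 40): n = 643; a·d/n = 8·383/643 = 4.7652; b·c/n = 233·19/643 = 6.8849
Stratum 2 (40–59): n = 400; a·d/n = 39·72/400 = 7.0200; b·c/n = 235·54/400 = 31.7250
Stratum 3 (≥ 60): n = 604; a·d/n = 18·331/604 = 9.8642; b·c/n = 218·37/604 = 13.3543
OR_MH = (4.7652 + 7.0200 + 9.8642) / (6.8849 + 31.7250 + 13.3543) = 21.6494 / 51.9642 = 0.41662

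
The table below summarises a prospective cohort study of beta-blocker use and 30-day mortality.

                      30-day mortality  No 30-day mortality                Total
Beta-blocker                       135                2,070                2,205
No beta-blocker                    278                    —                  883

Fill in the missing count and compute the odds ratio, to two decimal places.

The missing cell is in the unexposed row: 883 − 278 = 605.
So a = 135, b = 2070, c = 278, d = 605.
OR = (a·d)/(b·c) = (135 × 605) / (2070 × 278) = 81675 / 575460 = 0.14193

0.14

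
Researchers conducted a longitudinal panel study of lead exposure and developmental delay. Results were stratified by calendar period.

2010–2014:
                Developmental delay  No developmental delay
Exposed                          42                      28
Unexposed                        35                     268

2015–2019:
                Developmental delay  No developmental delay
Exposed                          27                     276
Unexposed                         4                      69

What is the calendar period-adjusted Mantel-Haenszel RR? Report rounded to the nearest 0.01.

RR_MH = Σ(aᵢ·n₀ᵢ/nᵢ) / Σ(cᵢ·n₁ᵢ/nᵢ), with n₁ᵢ = aᵢ+bᵢ (exposed), n₀ᵢ = cᵢ+dᵢ (unexposed), nᵢ = n₁ᵢ+n₀ᵢ.
Stratum 1 (2010–2014): n₁ = 70, n₀ = 303, n = 373; a·n₀/n = 42·303/373 = 34.1180; c·n₁/n = 35·70/373 = 6.5684
Stratum 2 (2015–2019): n₁ = 303, n₀ = 73, n = 376; a·n₀/n = 27·73/376 = 5.2420; c·n₁/n = 4·303/376 = 3.2234
RR_MH = (34.1180 + 5.2420) / (6.5684 + 3.2234) = 39.3600 / 9.7918 = 4.01970

4.02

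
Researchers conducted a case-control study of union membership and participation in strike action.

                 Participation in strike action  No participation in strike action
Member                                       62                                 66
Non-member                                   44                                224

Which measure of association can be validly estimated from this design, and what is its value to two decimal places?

Cells: a = 62, b = 66, c = 44, d = 224.
This is a case-control study: participants were sampled on outcome status, so risks in the source population cannot be estimated directly — relative risk is not valid here. The odds ratio is the appropriate measure.
OR = (a·d)/(b·c) = (62 × 224) / (66 × 44) = 13888 / 2904 = 4.78237

4.78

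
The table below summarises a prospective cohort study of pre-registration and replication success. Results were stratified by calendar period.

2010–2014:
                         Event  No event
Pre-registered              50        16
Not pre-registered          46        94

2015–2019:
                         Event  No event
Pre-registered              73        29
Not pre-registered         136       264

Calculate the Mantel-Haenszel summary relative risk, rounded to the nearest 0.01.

RR_MH = Σ(aᵢ·n₀ᵢ/nᵢ) / Σ(cᵢ·n₁ᵢ/nᵢ), with n₁ᵢ = aᵢ+bᵢ (exposed), n₀ᵢ = cᵢ+dᵢ (unexposed), nᵢ = n₁ᵢ+n₀ᵢ.
Stratum 1 (2010–2014): n₁ = 66, n₀ = 140, n = 206; a·n₀/n = 50·140/206 = 33.9806; c·n₁/n = 46·66/206 = 14.7379
Stratum 2 (2015–2019): n₁ = 102, n₀ = 400, n = 502; a·n₀/n = 73·400/502 = 58.1673; c·n₁/n = 136·102/502 = 27.6335
RR_MH = (33.9806 + 58.1673) / (14.7379 + 27.6335) = 92.1479 / 42.3713 = 2.17477

2.17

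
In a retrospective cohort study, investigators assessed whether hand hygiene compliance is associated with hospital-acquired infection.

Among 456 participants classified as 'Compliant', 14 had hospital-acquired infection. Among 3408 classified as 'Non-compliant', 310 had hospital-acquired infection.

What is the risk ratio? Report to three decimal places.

0.338

From the description: a = 14, b = 442, c = 310, d = 3098.
Risk in exposed = 14/456 = 0.03070; risk in unexposed = 310/3408 = 0.09096.
RR = 0.03070 / 0.09096 = 0.33752
The risk is 66% lower among the exposed than among the unexposed.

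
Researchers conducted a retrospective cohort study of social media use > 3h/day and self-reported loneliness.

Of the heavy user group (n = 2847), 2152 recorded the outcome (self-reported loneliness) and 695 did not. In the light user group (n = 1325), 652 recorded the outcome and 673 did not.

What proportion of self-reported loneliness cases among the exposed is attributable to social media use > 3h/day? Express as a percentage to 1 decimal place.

34.9

From the description: a = 2152, b = 695, c = 652, d = 673.
Risk in exposed = 2152/2847 = 0.75588; risk in unexposed = 652/1325 = 0.49208.
RR = 0.75588/0.49208 = 1.53611
AR% = (RR − 1)/RR × 100 = (1.53611 − 1)/1.53611 × 100 = 34.9006%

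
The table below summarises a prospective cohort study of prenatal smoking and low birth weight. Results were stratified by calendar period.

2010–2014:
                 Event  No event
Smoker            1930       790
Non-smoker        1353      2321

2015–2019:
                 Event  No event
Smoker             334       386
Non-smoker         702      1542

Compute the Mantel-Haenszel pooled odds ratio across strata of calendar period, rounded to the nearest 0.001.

OR_MH = Σ(aᵢdᵢ/nᵢ) / Σ(bᵢcᵢ/nᵢ), where nᵢ is the stratum total.
Stratum 1 (2010–2014): n = 6394; a·d/n = 1930·2321/6394 = 700.5834; b·c/n = 790·1353/6394 = 167.1677
Stratum 2 (2015–2019): n = 2964; a·d/n = 334·1542/2964 = 173.7611; b·c/n = 386·702/2964 = 91.4211
OR_MH = (700.5834 + 173.7611) / (167.1677 + 91.4211) = 874.3445 / 258.5887 = 3.38122

3.381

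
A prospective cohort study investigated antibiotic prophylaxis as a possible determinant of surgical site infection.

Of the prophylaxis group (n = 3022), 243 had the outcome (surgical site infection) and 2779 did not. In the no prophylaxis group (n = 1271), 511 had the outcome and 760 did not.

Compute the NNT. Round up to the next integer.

4

Risk in treated group = 243/3022 = 0.08041; risk in control = 511/1271 = 0.40205.
Absolute risk reduction = 0.40205 − 0.08041 = 0.32164
NNT = 1 / ARR = 1 / 0.32164 = 3.109 → round up → 4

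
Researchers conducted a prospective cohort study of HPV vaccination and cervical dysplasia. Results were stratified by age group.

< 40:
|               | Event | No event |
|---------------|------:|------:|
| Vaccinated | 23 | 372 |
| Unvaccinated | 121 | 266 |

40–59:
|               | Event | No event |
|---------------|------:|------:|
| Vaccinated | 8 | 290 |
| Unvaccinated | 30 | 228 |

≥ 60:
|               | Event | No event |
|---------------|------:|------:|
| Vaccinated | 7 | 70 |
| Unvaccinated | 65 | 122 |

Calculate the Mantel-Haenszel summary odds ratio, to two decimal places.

0.16

OR_MH = Σ(aᵢdᵢ/nᵢ) / Σ(bᵢcᵢ/nᵢ), where nᵢ is the stratum total.
Stratum 1 (< 40): n = 782; a·d/n = 23·266/782 = 7.8235; b·c/n = 372·121/782 = 57.5601
Stratum 2 (40–59): n = 556; a·d/n = 8·228/556 = 3.2806; b·c/n = 290·30/556 = 15.6475
Stratum 3 (≥ 60): n = 264; a·d/n = 7·122/264 = 3.2348; b·c/n = 70·65/264 = 17.2348
OR_MH = (7.8235 + 3.2806 + 3.2348) / (57.5601 + 15.6475 + 17.2348) = 14.3390 / 90.4424 = 0.15854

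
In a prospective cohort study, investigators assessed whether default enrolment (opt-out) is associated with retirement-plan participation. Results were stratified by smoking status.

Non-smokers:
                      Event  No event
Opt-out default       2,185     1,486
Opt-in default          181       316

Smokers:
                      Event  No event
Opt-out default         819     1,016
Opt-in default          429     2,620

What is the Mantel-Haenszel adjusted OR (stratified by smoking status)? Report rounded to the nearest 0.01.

OR_MH = Σ(aᵢdᵢ/nᵢ) / Σ(bᵢcᵢ/nᵢ), where nᵢ is the stratum total.
Stratum 1 (Non-smokers): n = 4168; a·d/n = 2185·316/4168 = 165.6574; b·c/n = 1486·181/4168 = 64.5312
Stratum 2 (Smokers): n = 4884; a·d/n = 819·2620/4884 = 439.3489; b·c/n = 1016·429/4884 = 89.2432
OR_MH = (165.6574 + 439.3489) / (64.5312 + 89.2432) = 605.0063 / 153.7744 = 3.93437

3.93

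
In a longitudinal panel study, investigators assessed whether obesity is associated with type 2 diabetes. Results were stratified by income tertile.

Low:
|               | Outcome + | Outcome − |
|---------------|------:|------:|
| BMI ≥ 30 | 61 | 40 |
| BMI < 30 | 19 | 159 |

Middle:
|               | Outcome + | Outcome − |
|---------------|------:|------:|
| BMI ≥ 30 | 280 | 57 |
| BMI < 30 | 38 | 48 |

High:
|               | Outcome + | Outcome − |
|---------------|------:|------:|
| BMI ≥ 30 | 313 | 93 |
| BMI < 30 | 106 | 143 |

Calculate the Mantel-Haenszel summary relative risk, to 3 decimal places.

RR_MH = Σ(aᵢ·n₀ᵢ/nᵢ) / Σ(cᵢ·n₁ᵢ/nᵢ), with n₁ᵢ = aᵢ+bᵢ (exposed), n₀ᵢ = cᵢ+dᵢ (unexposed), nᵢ = n₁ᵢ+n₀ᵢ.
Stratum 1 (Low): n₁ = 101, n₀ = 178, n = 279; a·n₀/n = 61·178/279 = 38.9176; c·n₁/n = 19·101/279 = 6.8781
Stratum 2 (Middle): n₁ = 337, n₀ = 86, n = 423; a·n₀/n = 280·86/423 = 56.9267; c·n₁/n = 38·337/423 = 30.2742
Stratum 3 (High): n₁ = 406, n₀ = 249, n = 655; a·n₀/n = 313·249/655 = 118.9878; c·n₁/n = 106·406/655 = 65.7038
RR_MH = (38.9176 + 56.9267 + 118.9878) / (6.8781 + 30.2742 + 65.7038) = 214.8321 / 102.8562 = 2.08866

2.089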